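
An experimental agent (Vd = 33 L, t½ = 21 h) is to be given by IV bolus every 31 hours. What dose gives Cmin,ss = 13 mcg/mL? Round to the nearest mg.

τ/t½ = 31/21 ≈ 1.4762, so f = (1/2)^(31/21) ≈ 0.359437.
Cmin,ss = (D/Vd)·f/(1−f), so D = Cmin,ss·Vd·(1−f)/f.
D = 13 × 33 × (1−f)/f ≈ 13 × 33 × 1.78213 ≈ 764.53 mg.

765 mg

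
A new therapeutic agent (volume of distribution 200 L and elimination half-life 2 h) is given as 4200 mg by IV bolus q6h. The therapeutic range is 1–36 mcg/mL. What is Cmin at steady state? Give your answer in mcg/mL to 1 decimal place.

τ = 6 h = 3 half-lives, so f = (1/2)^3 = 0.125.
At steady state, R = 1/(1 − 0.125) = 8/7.
Single-dose peak C₀ = D/Vd = 4200/200 = 21 mcg/mL.
Steady-state peak Cmax,ss = C₀·R = 21 × 8/7 ≈ 24.000 mcg/mL.
Steady-state trough Cmin,ss = Cmax,ss·f ≈ 24.000 × 0.125 ≈ 3.000 mcg/mL.
Trough 3.0 mcg/mL vs MEC 1 mcg/mL: adequate.

3.0 mcg/mL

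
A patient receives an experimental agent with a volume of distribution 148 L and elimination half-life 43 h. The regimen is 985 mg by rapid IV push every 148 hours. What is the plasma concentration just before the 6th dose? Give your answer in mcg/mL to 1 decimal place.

f = (1/2)^(τ/t½) = (1/2)^(148/43) ≈ 0.0920.
C₀ = D/Vd = 985/148 ≈ 6.655 mcg/mL.
Before the 6th dose, 5 doses have been given. Superposition: Cmin = C₀·(f + f² + … + f^5).
≈ 6.655 × (0.0920 + 0.0085 + 0.0008 + 0.0001 + 0.0000) ≈ 6.655 × 0.1014 ≈ 0.675 mcg/mL.

0.7 mcg/mL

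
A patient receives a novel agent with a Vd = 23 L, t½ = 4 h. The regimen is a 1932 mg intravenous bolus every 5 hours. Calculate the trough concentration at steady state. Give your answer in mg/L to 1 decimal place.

60.9 mg/L

τ/t½ = 5/4 ≈ 1.25, so fraction remaining f = (1/2)^(5/4) ≈ 0.4204.
At steady state, accumulation factor R = 1/(1 − e^(−kτ)) ≈ 1.7253.
Each bolus raises the concentration by D/Vd = 1932/23 ≈ 84.000 mg/L.
Steady-state peak Cmax,ss = C₀·R ≈ 84.000 × 1.7253 ≈ 144.925 mg/L.
Steady-state trough Cmin,ss = Cmax,ss·f ≈ 144.925 × 0.4204 ≈ 60.926 mg/L.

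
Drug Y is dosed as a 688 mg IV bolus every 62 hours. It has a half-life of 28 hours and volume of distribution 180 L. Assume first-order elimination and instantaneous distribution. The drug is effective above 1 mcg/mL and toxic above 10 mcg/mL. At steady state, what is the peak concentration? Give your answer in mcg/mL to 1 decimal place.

τ/t½ = 62/28 ≈ 2.2143, so fraction remaining f = (1/2)^(62/28) ≈ 0.2155.
At steady state, accumulation factor R = 1/(1 − e^(−kτ)) ≈ 1.2747.
Single-dose peak C₀ = D/Vd = 688/180 ≈ 3.822 mcg/mL.
Steady-state peak Cmax,ss = C₀·R ≈ 3.822 × 1.2747 ≈ 4.872 mcg/mL.
Peak 4.9 mcg/mL vs MTC 10 mcg/mL: below toxic threshold.

4.9 mcg/mL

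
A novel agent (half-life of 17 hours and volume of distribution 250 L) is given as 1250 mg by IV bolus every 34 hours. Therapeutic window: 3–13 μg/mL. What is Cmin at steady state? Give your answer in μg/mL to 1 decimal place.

1.7 μg/mL

The dosing interval is 2 half-lives, so f = 2^(−2) = 0.25.
At steady state, R = 1/(1 − 0.25) = 4/3.
Single-dose peak C₀ = D/Vd = 1250/250 = 5 μg/mL.
Steady-state peak Cmax,ss = C₀·R = 5 × 4/3 ≈ 6.667 μg/mL.
Steady-state trough Cmin,ss = Cmax,ss·f ≈ 6.667 × 0.25 ≈ 1.667 μg/mL.
Trough 1.7 μg/mL vs MEC 3 μg/mL: subtherapeutic.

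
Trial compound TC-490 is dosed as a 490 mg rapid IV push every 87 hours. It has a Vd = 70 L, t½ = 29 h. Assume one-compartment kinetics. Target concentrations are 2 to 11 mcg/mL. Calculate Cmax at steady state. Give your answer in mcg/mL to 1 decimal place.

8.0 mcg/mL

The dosing interval is 3 half-lives, so f = 2^(−3) = 0.125.
At steady state, R = 1/(1 − 0.125) = 8/7.
Single-dose peak C₀ = D/Vd = 490/70 = 7 mcg/mL.
Steady-state peak Cmax,ss = C₀·R = 7 × 8/7 ≈ 8.000 mcg/mL.
Peak 8.0 mcg/mL vs MTC 11 mcg/mL: below toxic threshold.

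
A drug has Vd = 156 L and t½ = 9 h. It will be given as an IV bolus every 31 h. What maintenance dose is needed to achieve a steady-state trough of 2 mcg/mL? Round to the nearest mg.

τ/t½ = 31/9 ≈ 3.4444, so f = (1/2)^(31/9) ≈ 0.091858.
Cmin,ss = (D/Vd)·f/(1−f), so D = Cmin,ss·Vd·(1−f)/f.
D = 2 × 156 × (1−f)/f ≈ 2 × 156 × 9.88637 ≈ 3084.55 mg.

3085 mg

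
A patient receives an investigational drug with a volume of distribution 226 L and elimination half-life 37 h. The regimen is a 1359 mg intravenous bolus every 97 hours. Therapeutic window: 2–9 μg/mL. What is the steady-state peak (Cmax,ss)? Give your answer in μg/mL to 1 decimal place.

7.2 μg/mL

Over one 97-h interval, 97/37 ≈ 2.6216 half-lives elapse, leaving f ≈ 0.1625 of each dose.
At steady state, accumulation factor R = 1/(1 − e^(−kτ)) ≈ 1.1940.
Single-dose peak C₀ = D/Vd = 1359/226 ≈ 6.013 μg/mL.
Steady-state peak Cmax,ss = C₀·R ≈ 6.013 × 1.1940 ≈ 7.180 μg/mL.
Peak 7.2 μg/mL vs MTC 9 μg/mL: below toxic threshold.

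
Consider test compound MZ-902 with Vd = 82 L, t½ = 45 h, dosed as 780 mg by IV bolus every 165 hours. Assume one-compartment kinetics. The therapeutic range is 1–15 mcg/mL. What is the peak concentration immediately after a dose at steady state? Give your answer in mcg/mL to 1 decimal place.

Over one 165-h interval, 165/45 ≈ 3.6667 half-lives elapse, leaving f ≈ 0.0787 of each dose.
Accumulation ratio R = 1/(1 − f) ≈ 1/0.9213 ≈ 1.0854.
Each bolus raises the concentration by D/Vd = 780/82 ≈ 9.512 mcg/mL.
Steady-state peak Cmax,ss = C₀·R ≈ 9.512 × 1.0854 ≈ 10.324 mcg/mL.
Peak 10.3 mcg/mL vs MTC 15 mcg/mL: below toxic threshold.

10.3 mcg/mL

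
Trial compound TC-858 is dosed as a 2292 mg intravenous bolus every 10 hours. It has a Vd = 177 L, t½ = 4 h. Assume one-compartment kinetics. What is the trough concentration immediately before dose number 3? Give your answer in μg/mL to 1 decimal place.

f = (1/2)^(τ/t½) = (1/2)^(10/4) ≈ 0.1768.
C₀ = D/Vd = 2292/177 ≈ 12.949 μg/mL.
Before the 3rd dose, 2 doses have been given. Superposition: Cmin = C₀·(f + f²).
≈ 12.949 × (0.1768 + 0.0313) ≈ 12.949 × 0.2081 ≈ 2.695 μg/mL.

2.7 μg/mL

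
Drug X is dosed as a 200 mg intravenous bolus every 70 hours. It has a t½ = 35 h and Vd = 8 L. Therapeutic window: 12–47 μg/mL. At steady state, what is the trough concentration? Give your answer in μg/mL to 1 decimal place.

The dosing interval is 2 half-lives, so f = 2^(−2) = 0.25.
Accumulation ratio R = 1/(1 − f) = 1/0.75 = 4/3.
Single-dose peak C₀ = D/Vd = 200/8 = 25 μg/mL.
Steady-state peak Cmax,ss = C₀·R = 25 × 4/3 ≈ 33.333 μg/mL.
Steady-state trough Cmin,ss = Cmax,ss·f ≈ 33.333 × 0.25 ≈ 8.333 μg/mL.
Trough 8.3 μg/mL vs MEC 12 μg/mL: subtherapeutic.

8.3 μg/mL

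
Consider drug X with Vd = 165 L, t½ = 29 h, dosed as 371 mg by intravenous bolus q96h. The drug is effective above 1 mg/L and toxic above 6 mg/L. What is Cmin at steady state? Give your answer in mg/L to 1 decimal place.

Over one 96-h interval, 96/29 ≈ 3.3103 half-lives elapse, leaving f ≈ 0.1008 of each dose.
At steady state, accumulation factor R = 1/(1 − e^(−kτ)) ≈ 1.1121.
Single-dose peak C₀ = D/Vd = 371/165 ≈ 2.248 mg/L.
Cmax,ss = C₀/(1 − f) ≈ 2.248/0.8992 ≈ 2.500 mg/L.
Steady-state trough Cmin,ss = Cmax,ss·f ≈ 2.500 × 0.1008 ≈ 0.252 mg/L.
Trough 0.3 mg/L vs MEC 1 mg/L: subtherapeutic.

0.3 mg/L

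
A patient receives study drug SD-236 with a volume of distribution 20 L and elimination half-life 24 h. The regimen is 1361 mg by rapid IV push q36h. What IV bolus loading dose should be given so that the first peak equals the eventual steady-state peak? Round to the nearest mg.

2105 mg

f = (1/2)^(36/24) ≈ 0.353553; accumulation ratio R = 1/(1−f) ≈ 1.54692.
Loading dose to hit Cmax,ss on first dose: D_load = D_maint·R ≈ 1361 × 1.54692 ≈ 2105.36 mg.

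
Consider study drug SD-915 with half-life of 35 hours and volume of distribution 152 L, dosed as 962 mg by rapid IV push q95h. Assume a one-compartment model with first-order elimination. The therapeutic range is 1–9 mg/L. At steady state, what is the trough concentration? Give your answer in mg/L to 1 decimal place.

Over one 95-h interval, 95/35 ≈ 2.7143 half-lives elapse, leaving f ≈ 0.1524 of each dose.
Single-dose peak C₀ = D/Vd = 962/152 ≈ 6.329 mg/L.
Steady-state trough Cmin,ss = C₀·f/(1−f) ≈ 6.329 × 0.1524/0.8476 ≈ 1.138 mg/L.
Trough 1.1 mg/L vs MEC 1 mg/L: adequate.

1.1 mg/L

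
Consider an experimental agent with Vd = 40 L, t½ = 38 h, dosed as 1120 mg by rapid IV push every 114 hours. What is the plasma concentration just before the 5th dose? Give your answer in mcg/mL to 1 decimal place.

f = (1/2)^(τ/t½) = (1/2)^(114/38) ≈ 0.1250.
C₀ = D/Vd = 1120/40 ≈ 28.000 mcg/mL.
Before the 5th dose, 4 doses have been given. Superposition: Cmin = C₀·(f + f² + … + f^4).
≈ 28.000 × (0.1250 + 0.0156 + 0.0020 + 0.0002) ≈ 28.000 × 0.1428 ≈ 3.998 mcg/mL.

4.0 mcg/mL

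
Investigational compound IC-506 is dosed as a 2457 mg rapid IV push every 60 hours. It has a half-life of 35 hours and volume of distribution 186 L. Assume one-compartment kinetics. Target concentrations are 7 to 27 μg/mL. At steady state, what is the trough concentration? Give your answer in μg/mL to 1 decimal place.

τ/t½ = 60/35 ≈ 1.7143, so fraction remaining f = (1/2)^(60/35) ≈ 0.3048.
Accumulation ratio R = 1/(1 − f) ≈ 1/0.6952 ≈ 1.4384.
Single-dose peak C₀ = D/Vd = 2457/186 ≈ 13.210 μg/mL.
Steady-state peak Cmax,ss = C₀·R ≈ 13.210 × 1.4384 ≈ 19.001 μg/mL.
Steady-state trough Cmin,ss = Cmax,ss·f ≈ 19.001 × 0.3048 ≈ 5.792 μg/mL.
Trough 5.8 μg/mL vs MEC 7 μg/mL: subtherapeutic.

5.8 μg/mL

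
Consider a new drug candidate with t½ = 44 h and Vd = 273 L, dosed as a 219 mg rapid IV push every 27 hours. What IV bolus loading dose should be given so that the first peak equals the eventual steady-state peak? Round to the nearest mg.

f = (1/2)^(27/44) ≈ 0.653547; accumulation ratio R = 1/(1−f) ≈ 2.88639.
Loading dose to hit Cmax,ss on first dose: D_load = D_maint·R ≈ 219 × 2.88639 ≈ 632.12 mg.

632 mg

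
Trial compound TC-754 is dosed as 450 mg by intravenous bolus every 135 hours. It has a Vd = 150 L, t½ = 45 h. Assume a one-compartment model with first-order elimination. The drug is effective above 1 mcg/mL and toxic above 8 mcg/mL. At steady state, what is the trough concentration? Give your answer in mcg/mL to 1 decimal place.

τ = 135 h = 3 half-lives, so f = (1/2)^3 = 0.125.
Accumulation ratio R = 1/(1 − f) = 1/0.875 = 8/7.
Single-dose peak C₀ = D/Vd = 450/150 = 3 mcg/mL.
Steady-state peak Cmax,ss = C₀·R = 3 × 8/7 ≈ 3.429 mcg/mL.
Steady-state trough Cmin,ss = Cmax,ss·f ≈ 3.429 × 0.125 ≈ 0.429 mcg/mL.
Trough 0.4 mcg/mL vs MEC 1 mcg/mL: subtherapeutic.

0.4 mcg/mL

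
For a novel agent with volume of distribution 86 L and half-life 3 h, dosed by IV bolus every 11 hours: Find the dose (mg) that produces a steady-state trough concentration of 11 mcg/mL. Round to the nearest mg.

11067 mg

τ/t½ = 11/3 ≈ 3.6667, so f = (1/2)^(11/3) ≈ 0.078745.
Cmin,ss = (D/Vd)·f/(1−f), so D = Cmin,ss·Vd·(1−f)/f.
D = 11 × 86 × (1−f)/f ≈ 11 × 86 × 11.69922 ≈ 11067.46 mg.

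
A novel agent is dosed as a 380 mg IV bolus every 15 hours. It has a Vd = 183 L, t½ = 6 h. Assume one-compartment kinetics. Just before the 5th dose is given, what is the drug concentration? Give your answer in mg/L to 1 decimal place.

f = (1/2)^(τ/t½) = (1/2)^(15/6) ≈ 0.1768.
C₀ = D/Vd = 380/183 ≈ 2.077 mg/L.
Before the 5th dose, 4 doses have been given. Superposition: Cmin = C₀·(f + f² + … + f^4).
≈ 2.077 × (0.1768 + 0.0313 + 0.0055 + 0.0010) ≈ 2.077 × 0.2146 ≈ 0.446 mg/L.

0.4 mg/L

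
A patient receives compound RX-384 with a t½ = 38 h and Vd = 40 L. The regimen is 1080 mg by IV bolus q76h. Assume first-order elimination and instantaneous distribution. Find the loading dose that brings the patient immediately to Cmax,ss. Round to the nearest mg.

1440 mg

f = (1/2)^(76/38) ≈ 0.250000; accumulation ratio R = 1/(1−f) ≈ 1.33333.
Loading dose to hit Cmax,ss on first dose: D_load = D_maint·R ≈ 1080 × 1.33333 ≈ 1440.00 mg.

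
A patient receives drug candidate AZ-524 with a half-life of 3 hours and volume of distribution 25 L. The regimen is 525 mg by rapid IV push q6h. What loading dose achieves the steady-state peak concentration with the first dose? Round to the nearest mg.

700 mg

f = (1/2)^(6/3) ≈ 0.250000; accumulation ratio R = 1/(1−f) ≈ 1.33333.
Loading dose to hit Cmax,ss on first dose: D_load = D_maint·R ≈ 525 × 1.33333 ≈ 700.00 mg.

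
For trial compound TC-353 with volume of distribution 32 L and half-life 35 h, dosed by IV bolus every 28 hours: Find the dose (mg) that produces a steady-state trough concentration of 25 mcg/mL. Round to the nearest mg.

593 mg

τ/t½ = 28/35 ≈ 0.8, so f = (1/2)^(28/35) ≈ 0.574349.
Cmin,ss = (D/Vd)·f/(1−f), so D = Cmin,ss·Vd·(1−f)/f.
D = 25 × 32 × (1−f)/f ≈ 25 × 32 × 0.74110 ≈ 592.88 mg.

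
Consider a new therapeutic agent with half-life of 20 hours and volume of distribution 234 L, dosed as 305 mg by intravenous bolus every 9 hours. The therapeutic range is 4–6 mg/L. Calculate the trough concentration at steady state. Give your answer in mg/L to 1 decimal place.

3.6 mg/L

τ/t½ = 9/20 ≈ 0.45, so fraction remaining f = (1/2)^(9/20) ≈ 0.7320.
At steady state, accumulation factor R = 1/(1 − e^(−kτ)) ≈ 3.7313.
Each bolus raises the concentration by D/Vd = 305/234 ≈ 1.303 mg/L.
Cmax,ss = C₀/(1 − f) ≈ 1.303/0.2680 ≈ 4.862 mg/L.
One interval later, Cmin,ss = Cmax,ss·e^(−kτ) ≈ 4.862 × 0.7320 ≈ 3.559 mg/L.
Trough 3.6 mg/L vs MEC 4 mg/L: subtherapeutic.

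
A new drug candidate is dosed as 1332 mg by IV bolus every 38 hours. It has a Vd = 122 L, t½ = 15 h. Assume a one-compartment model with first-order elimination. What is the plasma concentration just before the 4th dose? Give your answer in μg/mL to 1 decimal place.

f = (1/2)^(τ/t½) = (1/2)^(38/15) ≈ 0.1727.
C₀ = D/Vd = 1332/122 ≈ 10.918 μg/mL.
Before the 4th dose, 3 doses have been given. Superposition: Cmin = C₀·(f + f² + … + f^3).
≈ 10.918 × (0.1727 + 0.0298 + 0.0052) ≈ 10.918 × 0.2077 ≈ 2.268 μg/mL.

2.3 μg/mL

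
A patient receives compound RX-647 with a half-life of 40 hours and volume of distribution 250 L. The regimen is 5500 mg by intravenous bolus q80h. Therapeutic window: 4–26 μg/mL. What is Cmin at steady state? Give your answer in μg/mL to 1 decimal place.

τ = 80 h = 2 half-lives, so f = (1/2)^2 = 0.25.
At steady state, R = 1/(1 − 0.25) = 4/3.
Single-dose peak C₀ = D/Vd = 5500/250 = 22 μg/mL.
Steady-state peak Cmax,ss = C₀·R = 22 × 4/3 ≈ 29.333 μg/mL.
Steady-state trough Cmin,ss = Cmax,ss·f ≈ 29.333 × 0.25 ≈ 7.333 μg/mL.
Trough 7.3 μg/mL vs MEC 4 μg/mL: adequate.

7.3 μg/mL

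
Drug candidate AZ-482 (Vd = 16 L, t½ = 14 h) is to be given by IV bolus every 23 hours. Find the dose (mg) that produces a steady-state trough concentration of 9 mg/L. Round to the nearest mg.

τ/t½ = 23/14 ≈ 1.6429, so f = (1/2)^(23/14) ≈ 0.320222.
Cmin,ss = (D/Vd)·f/(1−f), so D = Cmin,ss·Vd·(1−f)/f.
D = 9 × 16 × (1−f)/f ≈ 9 × 16 × 2.12283 ≈ 305.69 mg.

306 mg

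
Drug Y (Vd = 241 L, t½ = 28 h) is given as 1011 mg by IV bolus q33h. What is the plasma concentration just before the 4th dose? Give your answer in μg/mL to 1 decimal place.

3.0 μg/mL

f = (1/2)^(τ/t½) = (1/2)^(33/28) ≈ 0.4418.
C₀ = D/Vd = 1011/241 ≈ 4.195 μg/mL.
Before the 4th dose, 3 doses have been given. Superposition: Cmin = C₀·(f + f² + … + f^3).
≈ 4.195 × (0.4418 + 0.1952 + 0.0862) ≈ 4.195 × 0.7232 ≈ 3.034 μg/mL.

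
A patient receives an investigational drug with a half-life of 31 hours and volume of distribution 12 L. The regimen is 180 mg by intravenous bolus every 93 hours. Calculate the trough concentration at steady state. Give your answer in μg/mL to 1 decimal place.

2.1 μg/mL

The dosing interval is 3 half-lives, so f = 2^(−3) = 0.125.
At steady state, R = 1/(1 − 0.125) = 8/7.
Single-dose peak C₀ = D/Vd = 180/12 = 15 μg/mL.
Steady-state peak Cmax,ss = C₀·R = 15 × 8/7 ≈ 17.143 μg/mL.
Steady-state trough Cmin,ss = Cmax,ss·f ≈ 17.143 × 0.125 ≈ 2.143 μg/mL.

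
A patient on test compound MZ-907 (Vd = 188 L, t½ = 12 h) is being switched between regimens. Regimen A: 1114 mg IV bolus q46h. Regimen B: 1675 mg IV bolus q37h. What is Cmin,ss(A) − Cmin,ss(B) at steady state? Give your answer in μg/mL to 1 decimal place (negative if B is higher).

-0.7 μg/mL

Regimen A: f = (1/2)^(46/12) ≈ 0.0702; Cmin,ss = (1114/188)·f/(1−f) ≈ 0.447 μg/mL.
Regimen B: f = (1/2)^(37/12) ≈ 0.1180; Cmin,ss = (1675/188)·f/(1−f) ≈ 1.192 μg/mL.
Difference ≈ 0.447 − 1.192 ≈ -0.745 μg/mL.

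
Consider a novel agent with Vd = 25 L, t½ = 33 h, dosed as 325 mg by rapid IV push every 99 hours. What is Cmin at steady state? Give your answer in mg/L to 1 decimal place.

1.9 mg/L

τ = 99 h = 3 half-lives, so f = (1/2)^3 = 0.125.
At steady state, R = 1/(1 − 0.125) = 8/7.
Single-dose peak C₀ = D/Vd = 325/25 = 13 mg/L.
Steady-state peak Cmax,ss = C₀·R = 13 × 8/7 ≈ 14.857 mg/L.
Steady-state trough Cmin,ss = Cmax,ss·f ≈ 14.857 × 0.125 ≈ 1.857 mg/L.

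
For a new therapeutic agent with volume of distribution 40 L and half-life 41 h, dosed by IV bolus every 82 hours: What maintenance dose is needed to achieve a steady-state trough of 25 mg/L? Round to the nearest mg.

τ/t½ = 82/41 ≈ 2, so f = (1/2)^(82/41) ≈ 0.250000.
Cmin,ss = (D/Vd)·f/(1−f), so D = Cmin,ss·Vd·(1−f)/f.
D = 25 × 40 × (1−f)/f ≈ 25 × 40 × 3.00000 ≈ 3000.00 mg.

3000 mg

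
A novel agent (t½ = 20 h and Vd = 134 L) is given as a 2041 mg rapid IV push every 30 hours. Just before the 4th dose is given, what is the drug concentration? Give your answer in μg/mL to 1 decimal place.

f = (1/2)^(τ/t½) = (1/2)^(30/20) ≈ 0.3536.
C₀ = D/Vd = 2041/134 ≈ 15.231 μg/mL.
Before the 4th dose, 3 doses have been given. Superposition: Cmin = C₀·(f + f² + … + f^3).
≈ 15.231 × (0.3536 + 0.1250 + 0.0442) ≈ 15.231 × 0.5228 ≈ 7.963 μg/mL.

8.0 μg/mL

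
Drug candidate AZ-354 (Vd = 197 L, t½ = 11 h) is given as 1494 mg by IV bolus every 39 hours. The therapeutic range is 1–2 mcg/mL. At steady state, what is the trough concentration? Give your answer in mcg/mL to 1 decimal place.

0.7 mcg/mL

k = ln2/t½ = ln2/11 ≈ 0.063013 h⁻¹; fraction remaining f = e^(−kτ) = e^(−0.063013×39) ≈ 0.0856.
Each bolus raises the concentration by D/Vd = 1494/197 ≈ 7.584 mcg/mL.
Steady-state trough Cmin,ss = C₀·f/(1−f) ≈ 7.584 × 0.0856/0.9144 ≈ 0.710 mcg/mL.
Trough 0.7 mcg/mL vs MEC 1 mcg/mL: subtherapeutic.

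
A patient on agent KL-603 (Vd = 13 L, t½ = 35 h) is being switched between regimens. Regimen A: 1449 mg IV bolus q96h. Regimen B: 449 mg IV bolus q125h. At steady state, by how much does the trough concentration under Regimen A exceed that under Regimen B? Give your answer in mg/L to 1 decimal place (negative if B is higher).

16.4 mg/L

Regimen A: f = (1/2)^(96/35) ≈ 0.1494; Cmin,ss = (1449/13)·f/(1−f) ≈ 19.577 mg/L.
Regimen B: f = (1/2)^(125/35) ≈ 0.0841; Cmin,ss = (449/13)·f/(1−f) ≈ 3.171 mg/L.
Difference ≈ 19.577 − 3.171 ≈ 16.406 mg/L.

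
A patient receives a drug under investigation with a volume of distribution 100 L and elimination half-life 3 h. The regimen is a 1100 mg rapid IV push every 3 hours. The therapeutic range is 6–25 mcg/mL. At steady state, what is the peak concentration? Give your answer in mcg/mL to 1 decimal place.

22.0 mcg/mL

τ = 3 h = 1 half-life, so f = (1/2)^1 = 0.5.
At steady state, R = 1/(1 − 0.5) = 2/1.
Single-dose peak C₀ = D/Vd = 1100/100 = 11 mcg/mL.
Steady-state peak Cmax,ss = C₀·R = 11 × 2/1 ≈ 22.000 mcg/mL.
Peak 22.0 mcg/mL vs MTC 25 mcg/mL: below toxic threshold.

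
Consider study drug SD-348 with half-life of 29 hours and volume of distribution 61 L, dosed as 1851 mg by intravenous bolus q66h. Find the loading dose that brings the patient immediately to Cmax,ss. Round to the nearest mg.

2333 mg

f = (1/2)^(66/29) ≈ 0.206489; accumulation ratio R = 1/(1−f) ≈ 1.26022.
Loading dose to hit Cmax,ss on first dose: D_load = D_maint·R ≈ 1851 × 1.26022 ≈ 2332.67 mg.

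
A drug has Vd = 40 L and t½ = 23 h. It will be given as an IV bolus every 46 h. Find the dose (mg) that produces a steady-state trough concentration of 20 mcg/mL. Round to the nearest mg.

2400 mg

τ/t½ = 46/23 ≈ 2, so f = (1/2)^(46/23) ≈ 0.250000.
Cmin,ss = (D/Vd)·f/(1−f), so D = Cmin,ss·Vd·(1−f)/f.
D = 20 × 40 × (1−f)/f ≈ 20 × 40 × 3.00000 ≈ 2400.00 mg.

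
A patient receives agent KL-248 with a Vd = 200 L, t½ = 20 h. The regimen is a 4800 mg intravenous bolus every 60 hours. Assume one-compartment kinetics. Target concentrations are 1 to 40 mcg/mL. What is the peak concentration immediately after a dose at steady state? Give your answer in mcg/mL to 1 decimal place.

27.4 mcg/mL

τ = 60 h = 3 half-lives, so f = (1/2)^3 = 0.125.
At steady state, R = 1/(1 − 0.125) = 8/7.
Single-dose peak C₀ = D/Vd = 4800/200 = 24 mcg/mL.
Steady-state peak Cmax,ss = C₀·R = 24 × 8/7 ≈ 27.429 mcg/mL.
Peak 27.4 mcg/mL vs MTC 40 mcg/mL: below toxic threshold.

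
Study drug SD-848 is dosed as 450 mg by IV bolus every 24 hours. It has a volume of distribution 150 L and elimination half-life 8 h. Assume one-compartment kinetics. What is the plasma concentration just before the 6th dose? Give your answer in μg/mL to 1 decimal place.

f = (1/2)^(τ/t½) = (1/2)^(24/8) ≈ 0.1250.
C₀ = D/Vd = 450/150 ≈ 3.000 μg/mL.
Before the 6th dose, 5 doses have been given. Superposition: Cmin = C₀·(f + f² + … + f^5).
≈ 3.000 × (0.1250 + 0.0156 + 0.0020 + 0.0002 + 0.0000) ≈ 3.000 × 0.1428 ≈ 0.428 μg/mL.

0.4 μg/mL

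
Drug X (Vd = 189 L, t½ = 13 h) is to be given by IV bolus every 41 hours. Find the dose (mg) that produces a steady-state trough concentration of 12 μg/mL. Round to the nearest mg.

τ/t½ = 41/13 ≈ 3.1538, so f = (1/2)^(41/13) ≈ 0.112356.
Cmin,ss = (D/Vd)·f/(1−f), so D = Cmin,ss·Vd·(1−f)/f.
D = 12 × 189 × (1−f)/f ≈ 12 × 189 × 7.90028 ≈ 17917.84 mg.

17918 mg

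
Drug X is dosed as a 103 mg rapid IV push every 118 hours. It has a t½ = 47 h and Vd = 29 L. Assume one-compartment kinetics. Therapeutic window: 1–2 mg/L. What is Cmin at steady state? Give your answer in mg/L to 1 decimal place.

k = ln2/t½ = ln2/47 ≈ 0.014748 h⁻¹; fraction remaining f = e^(−kτ) = e^(−0.014748×118) ≈ 0.1755.
At steady state, accumulation factor R = 1/(1 − e^(−kτ)) ≈ 1.2129.
Each bolus raises the concentration by D/Vd = 103/29 ≈ 3.552 mg/L.
Cmax,ss = C₀/(1 − f) ≈ 3.552/0.8245 ≈ 4.308 mg/L.
Steady-state trough Cmin,ss = Cmax,ss·f ≈ 4.308 × 0.1755 ≈ 0.756 mg/L.
Trough 0.8 mg/L vs MEC 1 mg/L: subtherapeutic.

0.8 mg/L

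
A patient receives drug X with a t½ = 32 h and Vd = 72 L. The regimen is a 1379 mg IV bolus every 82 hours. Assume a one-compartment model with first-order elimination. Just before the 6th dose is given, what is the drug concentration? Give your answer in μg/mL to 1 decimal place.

f = (1/2)^(τ/t½) = (1/2)^(82/32) ≈ 0.1693.
C₀ = D/Vd = 1379/72 ≈ 19.153 μg/mL.
Before the 6th dose, 5 doses have been given. Superposition: Cmin = C₀·(f + f² + … + f^5).
≈ 19.153 × (0.1693 + 0.0287 + 0.0049 + 0.0008 + 0.0001) ≈ 19.153 × 0.2038 ≈ 3.903 μg/mL.

3.9 μg/mL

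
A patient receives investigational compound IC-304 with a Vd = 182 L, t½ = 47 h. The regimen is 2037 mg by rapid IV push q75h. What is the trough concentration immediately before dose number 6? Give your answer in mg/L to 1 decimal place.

f = (1/2)^(τ/t½) = (1/2)^(75/47) ≈ 0.3309.
C₀ = D/Vd = 2037/182 ≈ 11.192 mg/L.
Before the 6th dose, 5 doses have been given. Superposition: Cmin = C₀·(f + f² + … + f^5).
≈ 11.192 × (0.3309 + 0.1095 + 0.0362 + 0.0120 + 0.0040) ≈ 11.192 × 0.4926 ≈ 5.513 mg/L.

5.5 mg/L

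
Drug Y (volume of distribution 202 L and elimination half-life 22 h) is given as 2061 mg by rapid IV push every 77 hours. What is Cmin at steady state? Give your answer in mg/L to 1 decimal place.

1.0 mg/L

k = ln2/t½ = ln2/22 ≈ 0.031507 h⁻¹; fraction remaining f = e^(−kτ) = e^(−0.031507×77) ≈ 0.0884.
At steady state, accumulation factor R = 1/(1 − e^(−kτ)) ≈ 1.0970.
Single-dose peak C₀ = D/Vd = 2061/202 ≈ 10.203 mg/L.
Cmax,ss = C₀/(1 − f) ≈ 10.203/0.9116 ≈ 11.192 mg/L.
Steady-state trough Cmin,ss = Cmax,ss·f ≈ 11.192 × 0.0884 ≈ 0.989 mg/L.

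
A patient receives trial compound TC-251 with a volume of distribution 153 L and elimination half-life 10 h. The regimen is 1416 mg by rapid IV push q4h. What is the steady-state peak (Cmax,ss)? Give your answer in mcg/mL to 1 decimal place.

k = ln2/t½ = ln2/10 ≈ 0.069315 h⁻¹; fraction remaining f = e^(−kτ) = e^(−0.069315×4) ≈ 0.7579.
Accumulation ratio R = 1/(1 − f) ≈ 1/0.2421 ≈ 4.1305.
Single-dose peak C₀ = D/Vd = 1416/153 ≈ 9.255 mcg/mL.
Steady-state peak Cmax,ss = C₀·R ≈ 9.255 × 4.1305 ≈ 38.228 mcg/mL.

38.2 mcg/mL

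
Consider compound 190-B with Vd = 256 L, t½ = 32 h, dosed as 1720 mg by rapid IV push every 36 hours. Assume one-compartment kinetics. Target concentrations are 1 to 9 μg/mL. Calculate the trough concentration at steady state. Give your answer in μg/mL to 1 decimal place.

k = ln2/t½ = ln2/32 ≈ 0.021661 h⁻¹; fraction remaining f = e^(−kτ) = e^(−0.021661×36) ≈ 0.4585.
At steady state, accumulation factor R = 1/(1 − e^(−kτ)) ≈ 1.8467.
Single-dose peak C₀ = D/Vd = 1720/256 ≈ 6.719 μg/mL.
Cmax,ss = C₀/(1 − f) ≈ 6.719/0.5415 ≈ 12.408 μg/mL.
One interval later, Cmin,ss = Cmax,ss·e^(−kτ) ≈ 12.408 × 0.4585 ≈ 5.689 μg/mL.
Trough 5.7 μg/mL vs MEC 1 μg/mL: adequate.

5.7 μg/mL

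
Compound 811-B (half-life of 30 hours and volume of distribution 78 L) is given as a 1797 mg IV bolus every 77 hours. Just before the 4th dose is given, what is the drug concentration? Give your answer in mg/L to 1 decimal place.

4.7 mg/L

f = (1/2)^(τ/t½) = (1/2)^(77/30) ≈ 0.1688.
C₀ = D/Vd = 1797/78 ≈ 23.038 mg/L.
Before the 4th dose, 3 doses have been given. Superposition: Cmin = C₀·(f + f² + … + f^3).
≈ 23.038 × (0.1688 + 0.0285 + 0.0048) ≈ 23.038 × 0.2021 ≈ 4.656 mg/L.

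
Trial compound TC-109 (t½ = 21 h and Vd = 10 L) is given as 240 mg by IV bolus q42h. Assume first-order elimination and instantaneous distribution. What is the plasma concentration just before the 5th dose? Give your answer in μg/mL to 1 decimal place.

8.0 μg/mL

f = (1/2)^(τ/t½) = (1/2)^(42/21) ≈ 0.2500.
C₀ = D/Vd = 240/10 ≈ 24.000 μg/mL.
Before the 5th dose, 4 doses have been given. Superposition: Cmin = C₀·(f + f² + … + f^4).
≈ 24.000 × (0.2500 + 0.0625 + 0.0156 + 0.0039) ≈ 24.000 × 0.3320 ≈ 7.968 μg/mL.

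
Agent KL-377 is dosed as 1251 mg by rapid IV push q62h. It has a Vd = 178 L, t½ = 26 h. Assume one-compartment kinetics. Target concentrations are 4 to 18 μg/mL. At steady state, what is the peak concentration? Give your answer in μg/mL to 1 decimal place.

k = ln2/t½ = ln2/26 ≈ 0.026660 h⁻¹; fraction remaining f = e^(−kτ) = e^(−0.026660×62) ≈ 0.1915.
Accumulation ratio R = 1/(1 − f) ≈ 1/0.8085 ≈ 1.2369.
Each bolus raises the concentration by D/Vd = 1251/178 ≈ 7.028 μg/mL.
Steady-state peak Cmax,ss = C₀·R ≈ 7.028 × 1.2369 ≈ 8.693 μg/mL.
Peak 8.7 μg/mL vs MTC 18 μg/mL: below toxic threshold.

8.7 μg/mL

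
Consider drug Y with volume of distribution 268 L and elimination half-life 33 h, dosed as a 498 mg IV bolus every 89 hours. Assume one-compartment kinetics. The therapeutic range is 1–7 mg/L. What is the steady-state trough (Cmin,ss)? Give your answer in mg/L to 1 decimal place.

Over one 89-h interval, 89/33 ≈ 2.697 half-lives elapse, leaving f ≈ 0.1542 of each dose.
At steady state, accumulation factor R = 1/(1 − e^(−kτ)) ≈ 1.1823.
Each bolus raises the concentration by D/Vd = 498/268 ≈ 1.858 mg/L.
Cmax,ss = C₀/(1 − f) ≈ 1.858/0.8458 ≈ 2.197 mg/L.
Steady-state trough Cmin,ss = Cmax,ss·f ≈ 2.197 × 0.1542 ≈ 0.339 mg/L.
Trough 0.3 mg/L vs MEC 1 mg/L: subtherapeutic.

0.3 mg/L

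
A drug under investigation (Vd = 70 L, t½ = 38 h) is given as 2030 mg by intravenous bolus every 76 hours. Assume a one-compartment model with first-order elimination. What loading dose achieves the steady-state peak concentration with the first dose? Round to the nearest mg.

f = (1/2)^(76/38) ≈ 0.250000; accumulation ratio R = 1/(1−f) ≈ 1.33333.
Loading dose to hit Cmax,ss on first dose: D_load = D_maint·R ≈ 2030 × 1.33333 ≈ 2706.66 mg.

2707 mg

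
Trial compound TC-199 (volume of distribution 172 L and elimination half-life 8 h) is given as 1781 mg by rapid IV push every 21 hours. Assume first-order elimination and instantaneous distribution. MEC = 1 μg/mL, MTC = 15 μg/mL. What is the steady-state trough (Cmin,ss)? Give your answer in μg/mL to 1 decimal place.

τ/t½ = 21/8 ≈ 2.625, so fraction remaining f = (1/2)^(21/8) ≈ 0.1621.
At steady state, accumulation factor R = 1/(1 − e^(−kτ)) ≈ 1.1935.
Single-dose peak C₀ = D/Vd = 1781/172 ≈ 10.355 μg/mL.
Cmax,ss = C₀/(1 − f) ≈ 10.355/0.8379 ≈ 12.358 μg/mL.
Steady-state trough Cmin,ss = Cmax,ss·f ≈ 12.358 × 0.1621 ≈ 2.003 μg/mL.
Trough 2.0 μg/mL vs MEC 1 μg/mL: adequate.

2.0 μg/mL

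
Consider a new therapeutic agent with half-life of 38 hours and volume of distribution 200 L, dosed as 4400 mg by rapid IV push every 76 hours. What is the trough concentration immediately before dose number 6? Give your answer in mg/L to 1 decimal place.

f = (1/2)^(τ/t½) = (1/2)^(76/38) ≈ 0.2500.
C₀ = D/Vd = 4400/200 ≈ 22.000 mg/L.
Before the 6th dose, 5 doses have been given. Superposition: Cmin = C₀·(f + f² + … + f^5).
≈ 22.000 × (0.2500 + 0.0625 + 0.0156 + 0.0039 + 0.0010) ≈ 22.000 × 0.3330 ≈ 7.326 mg/L.

7.3 mg/L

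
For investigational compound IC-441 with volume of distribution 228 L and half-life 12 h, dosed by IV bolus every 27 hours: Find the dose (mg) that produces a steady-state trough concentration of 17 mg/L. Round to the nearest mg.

14561 mg

τ/t½ = 27/12 ≈ 2.25, so f = (1/2)^(27/12) ≈ 0.210224.
Cmin,ss = (D/Vd)·f/(1−f), so D = Cmin,ss·Vd·(1−f)/f.
D = 17 × 228 × (1−f)/f ≈ 17 × 228 × 3.75683 ≈ 14561.47 mg.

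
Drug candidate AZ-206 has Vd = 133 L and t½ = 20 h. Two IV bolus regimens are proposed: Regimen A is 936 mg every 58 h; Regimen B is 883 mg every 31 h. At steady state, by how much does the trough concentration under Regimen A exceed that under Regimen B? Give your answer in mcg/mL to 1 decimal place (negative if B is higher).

Regimen A: f = (1/2)^(58/20) ≈ 0.1340; Cmin,ss = (936/133)·f/(1−f) ≈ 1.089 mcg/mL.
Regimen B: f = (1/2)^(31/20) ≈ 0.3415; Cmin,ss = (883/133)·f/(1−f) ≈ 3.443 mcg/mL.
Difference ≈ 1.089 − 3.443 ≈ -2.354 mcg/mL.

-2.4 mcg/mL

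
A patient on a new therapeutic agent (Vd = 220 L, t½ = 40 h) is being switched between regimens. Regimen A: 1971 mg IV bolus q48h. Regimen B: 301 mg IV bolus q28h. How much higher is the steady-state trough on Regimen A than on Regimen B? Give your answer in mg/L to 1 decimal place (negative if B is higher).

4.7 mg/L

Regimen A: f = (1/2)^(48/40) ≈ 0.4353; Cmin,ss = (1971/220)·f/(1−f) ≈ 6.906 mg/L.
Regimen B: f = (1/2)^(28/40) ≈ 0.6156; Cmin,ss = (301/220)·f/(1−f) ≈ 2.191 mg/L.
Difference ≈ 6.906 − 2.191 ≈ 4.715 mg/L.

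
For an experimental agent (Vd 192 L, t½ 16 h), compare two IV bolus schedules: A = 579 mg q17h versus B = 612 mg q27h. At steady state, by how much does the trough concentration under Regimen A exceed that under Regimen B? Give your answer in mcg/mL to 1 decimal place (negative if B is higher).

1.3 mcg/mL

Regimen A: f = (1/2)^(17/16) ≈ 0.4788; Cmin,ss = (579/192)·f/(1−f) ≈ 2.770 mcg/mL.
Regimen B: f = (1/2)^(27/16) ≈ 0.3105; Cmin,ss = (612/192)·f/(1−f) ≈ 1.435 mcg/mL.
Difference ≈ 2.770 − 1.435 ≈ 1.335 mcg/mL.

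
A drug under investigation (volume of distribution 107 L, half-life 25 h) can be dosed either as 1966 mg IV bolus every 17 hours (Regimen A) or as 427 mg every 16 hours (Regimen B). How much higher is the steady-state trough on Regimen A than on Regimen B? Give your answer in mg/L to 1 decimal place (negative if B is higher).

Regimen A: f = (1/2)^(17/25) ≈ 0.6242; Cmin,ss = (1966/107)·f/(1−f) ≈ 30.519 mg/L.
Regimen B: f = (1/2)^(16/25) ≈ 0.6417; Cmin,ss = (427/107)·f/(1−f) ≈ 7.147 mg/L.
Difference ≈ 30.519 − 7.147 ≈ 23.372 mg/L.

23.4 mg/L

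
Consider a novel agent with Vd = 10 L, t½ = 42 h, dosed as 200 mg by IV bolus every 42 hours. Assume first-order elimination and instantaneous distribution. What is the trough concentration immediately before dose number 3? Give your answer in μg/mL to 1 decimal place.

15.0 μg/mL

f = (1/2)^(τ/t½) = (1/2)^(42/42) ≈ 0.5000.
C₀ = D/Vd = 200/10 ≈ 20.000 μg/mL.
Before the 3rd dose, 2 doses have been given. Superposition: Cmin = C₀·(f + f²).
≈ 20.000 × (0.5000 + 0.2500) ≈ 20.000 × 0.7500 ≈ 15.000 μg/mL.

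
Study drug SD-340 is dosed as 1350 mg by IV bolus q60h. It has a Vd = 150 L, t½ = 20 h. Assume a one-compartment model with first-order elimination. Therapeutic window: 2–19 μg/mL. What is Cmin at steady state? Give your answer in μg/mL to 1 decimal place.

1.3 μg/mL

The dosing interval is 3 half-lives, so f = 2^(−3) = 0.125.
At steady state, R = 1/(1 − 0.125) = 8/7.
Single-dose peak C₀ = D/Vd = 1350/150 = 9 μg/mL.
Steady-state peak Cmax,ss = C₀·R = 9 × 8/7 ≈ 10.286 μg/mL.
Steady-state trough Cmin,ss = Cmax,ss·f ≈ 10.286 × 0.125 ≈ 1.286 μg/mL.
Trough 1.3 μg/mL vs MEC 2 μg/mL: subtherapeutic.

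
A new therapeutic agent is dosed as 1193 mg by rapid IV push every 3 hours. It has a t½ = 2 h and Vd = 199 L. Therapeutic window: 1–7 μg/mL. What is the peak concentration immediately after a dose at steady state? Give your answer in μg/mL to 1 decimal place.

9.3 μg/mL

k = ln2/t½ = ln2/2 ≈ 0.346574 h⁻¹; fraction remaining f = e^(−kτ) = e^(−0.346574×3) ≈ 0.3536.
Accumulation ratio R = 1/(1 − f) ≈ 1/0.6464 ≈ 1.5470.
Each bolus raises the concentration by D/Vd = 1193/199 ≈ 5.995 μg/mL.
Steady-state peak Cmax,ss = C₀·R ≈ 5.995 × 1.5470 ≈ 9.274 μg/mL.
Peak 9.3 μg/mL vs MTC 7 μg/mL: exceeds toxic threshold.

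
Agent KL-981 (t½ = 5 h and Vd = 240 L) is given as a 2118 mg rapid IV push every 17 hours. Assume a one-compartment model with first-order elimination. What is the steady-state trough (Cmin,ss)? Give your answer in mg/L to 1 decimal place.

Over one 17-h interval, 17/5 ≈ 3.4 half-lives elapse, leaving f ≈ 0.0947 of each dose.
Accumulation ratio R = 1/(1 − f) ≈ 1/0.9053 ≈ 1.1046.
Single-dose peak C₀ = D/Vd = 2118/240 ≈ 8.825 mg/L.
Cmax,ss = C₀/(1 − f) ≈ 8.825/0.9053 ≈ 9.748 mg/L.
Steady-state trough Cmin,ss = Cmax,ss·f ≈ 9.748 × 0.0947 ≈ 0.923 mg/L.

0.9 mg/L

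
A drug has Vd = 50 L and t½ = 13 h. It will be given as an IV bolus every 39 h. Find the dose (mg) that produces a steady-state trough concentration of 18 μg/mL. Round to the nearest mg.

τ/t½ = 39/13 ≈ 3, so f = (1/2)^(39/13) ≈ 0.125000.
Cmin,ss = (D/Vd)·f/(1−f), so D = Cmin,ss·Vd·(1−f)/f.
D = 18 × 50 × (1−f)/f ≈ 18 × 50 × 7.00000 ≈ 6300.00 mg.

6300 mg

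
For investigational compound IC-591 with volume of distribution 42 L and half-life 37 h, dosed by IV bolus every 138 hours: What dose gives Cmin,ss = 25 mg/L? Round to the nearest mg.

12880 mg

τ/t½ = 138/37 ≈ 3.7297, so f = (1/2)^(138/37) ≈ 0.075377.
Cmin,ss = (D/Vd)·f/(1−f), so D = Cmin,ss·Vd·(1−f)/f.
D = 25 × 42 × (1−f)/f ≈ 25 × 42 × 12.26665 ≈ 12879.98 mg.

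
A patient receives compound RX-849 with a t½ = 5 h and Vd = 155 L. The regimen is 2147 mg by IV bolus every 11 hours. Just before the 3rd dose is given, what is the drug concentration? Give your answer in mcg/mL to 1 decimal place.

f = (1/2)^(τ/t½) = (1/2)^(11/5) ≈ 0.2176.
C₀ = D/Vd = 2147/155 ≈ 13.852 mcg/mL.
Before the 3rd dose, 2 doses have been given. Superposition: Cmin = C₀·(f + f²).
≈ 13.852 × (0.2176 + 0.0473) ≈ 13.852 × 0.2649 ≈ 3.669 mcg/mL.

3.7 mcg/mL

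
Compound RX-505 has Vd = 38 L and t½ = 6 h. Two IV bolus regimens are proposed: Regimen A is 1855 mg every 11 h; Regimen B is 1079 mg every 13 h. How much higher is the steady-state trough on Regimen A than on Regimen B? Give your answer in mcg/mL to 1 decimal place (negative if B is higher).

10.9 mcg/mL

Regimen A: f = (1/2)^(11/6) ≈ 0.2806; Cmin,ss = (1855/38)·f/(1−f) ≈ 19.040 mcg/mL.
Regimen B: f = (1/2)^(13/6) ≈ 0.2227; Cmin,ss = (1079/38)·f/(1−f) ≈ 8.135 mcg/mL.
Difference ≈ 19.040 − 8.135 ≈ 10.905 mcg/mL.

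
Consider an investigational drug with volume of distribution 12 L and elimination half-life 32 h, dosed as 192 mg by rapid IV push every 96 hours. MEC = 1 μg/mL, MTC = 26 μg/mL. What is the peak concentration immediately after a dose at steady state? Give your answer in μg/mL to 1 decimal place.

The dosing interval is 3 half-lives, so f = 2^(−3) = 0.125.
At steady state, R = 1/(1 − 0.125) = 8/7.
Single-dose peak C₀ = D/Vd = 192/12 = 16 μg/mL.
Steady-state peak Cmax,ss = C₀·R = 16 × 8/7 ≈ 18.286 μg/mL.
Peak 18.3 μg/mL vs MTC 26 μg/mL: below toxic threshold.

18.3 μg/mL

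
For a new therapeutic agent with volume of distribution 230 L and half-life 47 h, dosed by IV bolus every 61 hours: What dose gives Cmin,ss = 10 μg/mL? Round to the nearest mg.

τ/t½ = 61/47 ≈ 1.2979, so f = (1/2)^(61/47) ≈ 0.406726.
Cmin,ss = (D/Vd)·f/(1−f), so D = Cmin,ss·Vd·(1−f)/f.
D = 10 × 230 × (1−f)/f ≈ 10 × 230 × 1.45866 ≈ 3354.92 mg.

3355 mg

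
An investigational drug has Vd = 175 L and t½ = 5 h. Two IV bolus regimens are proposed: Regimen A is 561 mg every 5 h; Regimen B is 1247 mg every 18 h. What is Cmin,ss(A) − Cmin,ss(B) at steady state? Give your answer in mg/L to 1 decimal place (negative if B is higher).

Regimen A: f = (1/2)^(5/5) ≈ 0.5000; Cmin,ss = (561/175)·f/(1−f) ≈ 3.206 mg/L.
Regimen B: f = (1/2)^(18/5) ≈ 0.0825; Cmin,ss = (1247/175)·f/(1−f) ≈ 0.641 mg/L.
Difference ≈ 3.206 − 0.641 ≈ 2.565 mg/L.

2.6 mg/L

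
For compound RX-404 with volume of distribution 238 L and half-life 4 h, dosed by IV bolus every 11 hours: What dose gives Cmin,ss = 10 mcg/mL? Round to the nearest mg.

τ/t½ = 11/4 ≈ 2.75, so f = (1/2)^(11/4) ≈ 0.148651.
Cmin,ss = (D/Vd)·f/(1−f), so D = Cmin,ss·Vd·(1−f)/f.
D = 10 × 238 × (1−f)/f ≈ 10 × 238 × 5.72717 ≈ 13630.66 mg.

13631 mg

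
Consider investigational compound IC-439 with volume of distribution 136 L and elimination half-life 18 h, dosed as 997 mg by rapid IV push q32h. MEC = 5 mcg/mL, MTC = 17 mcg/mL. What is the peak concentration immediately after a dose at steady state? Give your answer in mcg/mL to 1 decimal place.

Over one 32-h interval, 32/18 ≈ 1.7778 half-lives elapse, leaving f ≈ 0.2916 of each dose.
At steady state, accumulation factor R = 1/(1 − e^(−kτ)) ≈ 1.4116.
Each bolus raises the concentration by D/Vd = 997/136 ≈ 7.331 mcg/mL.
Steady-state peak Cmax,ss = C₀·R ≈ 7.331 × 1.4116 ≈ 10.348 mcg/mL.
Peak 10.3 mcg/mL vs MTC 17 mcg/mL: below toxic threshold.

10.3 mcg/mL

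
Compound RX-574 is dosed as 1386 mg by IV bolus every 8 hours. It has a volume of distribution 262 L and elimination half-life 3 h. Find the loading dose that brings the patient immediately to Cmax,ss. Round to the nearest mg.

1645 mg

f = (1/2)^(8/3) ≈ 0.157490; accumulation ratio R = 1/(1−f) ≈ 1.18693.
Loading dose to hit Cmax,ss on first dose: D_load = D_maint·R ≈ 1386 × 1.18693 ≈ 1645.08 mg.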